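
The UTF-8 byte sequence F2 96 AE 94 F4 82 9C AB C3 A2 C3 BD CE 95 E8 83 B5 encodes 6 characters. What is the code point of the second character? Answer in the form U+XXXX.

Offset 0: leading byte 0xF2 = 11110010 → 4-byte char #1 = F2 96 AE 94.
Offset 4: leading byte 0xF4 = 11110100 → 4-byte char #2 = F4 82 9C AB.
Leading byte 0xF4 = 11110100 matches 11110xxx → 4-byte sequence.
Byte 1: 0xF4 = 11110100, payload 100 (3 bits).
Byte 2: 0x82 = 10000010 (10xxxxxx ✓), payload 000010.
Byte 3: 0x9C = 10011100 (10xxxxxx ✓), payload 011100.
Byte 4: 0xAB = 10101011 (10xxxxxx ✓), payload 101011.
Concatenate: 100000010011100101011 = 0x10272B (21 bits → U+10272B).

U+10272B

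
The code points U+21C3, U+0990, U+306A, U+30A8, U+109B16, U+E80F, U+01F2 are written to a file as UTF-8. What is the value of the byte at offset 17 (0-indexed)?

U+21C3 → 3-byte form E2 87 83 at offsets 0–2.
U+0990 → 3-byte form E0 A6 90 at offsets 3–5.
U+306A → 3-byte form E3 81 AA at offsets 6–8.
U+30A8 → 3-byte form E3 82 A8 at offsets 9–11.
U+109B16 → 4-byte form F4 89 AC 96 at offsets 12–15.
U+E80F → 3-byte form EE A0 8F at offsets 16–18.
Offset 17 falls in char 6's range; it's byte 2 of EE A0 8F = 0xA0.

0xA0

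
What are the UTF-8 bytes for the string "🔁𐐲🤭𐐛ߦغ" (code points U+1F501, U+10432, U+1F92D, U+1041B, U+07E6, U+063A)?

U+1F501: 4-byte form → F0 9F 94 81.
U+10432: 4-byte form → F0 90 90 B2.
U+1F92D: 4-byte form → F0 9F A4 AD.
U+1041B: 4-byte form → F0 90 90 9B.
U+07E6: 2-byte form → DF A6.
U+063A: 2-byte form → D8 BA.
Concatenated (20 bytes): F0 9F 94 81 F0 90 90 B2 F0 9F A4 AD F0 90 90 9B DF A6 D8 BA.

F0 9F 94 81 F0 90 90 B2 F0 9F A4 AD F0 90 90 9B DF A6 D8 BA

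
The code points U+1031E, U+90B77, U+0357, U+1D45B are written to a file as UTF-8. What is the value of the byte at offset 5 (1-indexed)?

1-indexed offset 5 is 0-indexed offset 4.
U+1031E → 4-byte form F0 90 8C 9E at offsets 0–3.
U+90B77 → 4-byte form F2 90 AD B7 at offsets 4–7.
Offset 4 falls in char 2's range; it's byte 1 of F2 90 AD B7 = 0xF2.

0xF2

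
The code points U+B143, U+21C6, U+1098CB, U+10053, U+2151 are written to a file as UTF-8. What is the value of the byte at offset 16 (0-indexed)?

0x91

U+B143 → 3-byte form EB 85 83 at offsets 0–2.
U+21C6 → 3-byte form E2 87 86 at offsets 3–5.
U+1098CB → 4-byte form F4 89 A3 8B at offsets 6–9.
U+10053 → 4-byte form F0 90 81 93 at offsets 10–13.
U+2151 → 3-byte form E2 85 91 at offsets 14–16.
Offset 16 falls in char 5's range; it's byte 3 of E2 85 91 = 0x91.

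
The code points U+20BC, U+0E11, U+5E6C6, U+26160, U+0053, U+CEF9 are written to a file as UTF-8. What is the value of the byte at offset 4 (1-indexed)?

0xE0

1-indexed offset 4 is 0-indexed offset 3.
U+20BC → 3-byte form E2 82 BC at offsets 0–2.
U+0E11 → 3-byte form E0 B8 91 at offsets 3–5.
Offset 3 falls in char 2's range; it's byte 1 of E0 B8 91 = 0xE0.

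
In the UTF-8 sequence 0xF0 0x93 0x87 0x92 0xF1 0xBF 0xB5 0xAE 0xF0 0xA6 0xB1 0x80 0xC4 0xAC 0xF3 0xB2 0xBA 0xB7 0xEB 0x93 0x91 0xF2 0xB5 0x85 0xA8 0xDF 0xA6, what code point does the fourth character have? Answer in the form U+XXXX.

Offset 0: leading byte 0xF0 = 11110000 → 4-byte char #1 = F0 93 87 92.
Offset 4: leading byte 0xF1 = 11110001 → 4-byte char #2 = F1 BF B5 AE.
Offset 8: leading byte 0xF0 = 11110000 → 4-byte char #3 = F0 A6 B1 80.
Offset 12: leading byte 0xC4 = 11000100 → 2-byte char #4 = C4 AC.
Leading byte 0xC4 = 11000100 matches 110xxxxx → 2-byte sequence.
Byte 1: 0xC4 = 11000100, payload 00100 (5 bits).
Byte 2: 0xAC = 10101100 (10xxxxxx ✓), payload 101100.
Concatenate: 00100101100 = 0x12C (11 bits → U+012C).

U+012C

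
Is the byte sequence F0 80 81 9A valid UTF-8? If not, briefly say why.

invalid (overlong encoding)

Leading byte 0xF0 = 11110000 → 4-byte form.
Continuation bytes all match 10xxxxxx. Payload decodes to 0x5A.
But 0x5A < 0x10000, the minimum for a 4-byte sequence — this is an overlong encoding.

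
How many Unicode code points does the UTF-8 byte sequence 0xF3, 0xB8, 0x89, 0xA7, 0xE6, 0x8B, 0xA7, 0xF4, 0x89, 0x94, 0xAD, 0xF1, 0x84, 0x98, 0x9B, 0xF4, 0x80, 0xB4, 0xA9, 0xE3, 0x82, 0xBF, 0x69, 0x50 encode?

Byte at offset 0: 0xF3 = 11110011 → 4-byte char (#1). Advance 4.
Byte at offset 4: 0xE6 = 11100110 → 3-byte char (#2). Advance 3.
Byte at offset 7: 0xF4 = 11110100 → 4-byte char (#3). Advance 4.
Byte at offset 11: 0xF1 = 11110001 → 4-byte char (#4). Advance 4.
Byte at offset 15: 0xF4 = 11110100 → 4-byte char (#5). Advance 4.
Byte at offset 19: 0xE3 = 11100011 → 3-byte char (#6). Advance 3.
Byte at offset 22: 0x69 = 01101001 → 1-byte char (#7). Advance 1.
Byte at offset 23: 0x50 = 01010000 → 1-byte char (#8). Advance 1.
Reached end at offset 24 after 8 code points.

8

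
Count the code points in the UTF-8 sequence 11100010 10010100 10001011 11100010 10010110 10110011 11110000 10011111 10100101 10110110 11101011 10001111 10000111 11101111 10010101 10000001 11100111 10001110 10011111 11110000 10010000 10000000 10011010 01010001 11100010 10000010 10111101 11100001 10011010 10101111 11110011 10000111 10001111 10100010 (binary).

11

Byte at offset 0: 0xE2 = 11100010 → 3-byte char (#1). Advance 3.
Byte at offset 3: 0xE2 = 11100010 → 3-byte char (#2). Advance 3.
Byte at offset 6: 0xF0 = 11110000 → 4-byte char (#3). Advance 4.
Byte at offset 10: 0xEB = 11101011 → 3-byte char (#4). Advance 3.
Byte at offset 13: 0xEF = 11101111 → 3-byte char (#5). Advance 3.
Byte at offset 16: 0xE7 = 11100111 → 3-byte char (#6). Advance 3.
Byte at offset 19: 0xF0 = 11110000 → 4-byte char (#7). Advance 4.
Byte at offset 23: 0x51 = 01010001 → 1-byte char (#8). Advance 1.
Byte at offset 24: 0xE2 = 11100010 → 3-byte char (#9). Advance 3.
Byte at offset 27: 0xE1 = 11100001 → 3-byte char (#10). Advance 3.
Byte at offset 30: 0xF3 = 11110011 → 4-byte char (#11). Advance 4.
Reached end at offset 34 after 11 code points.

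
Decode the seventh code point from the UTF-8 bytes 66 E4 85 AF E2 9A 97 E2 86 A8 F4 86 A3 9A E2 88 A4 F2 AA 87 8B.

Offset 0: leading byte 0x66 = 01100110 → 1-byte char #1 = 66.
Offset 1: leading byte 0xE4 = 11100100 → 3-byte char #2 = E4 85 AF.
Offset 4: leading byte 0xE2 = 11100010 → 3-byte char #3 = E2 9A 97.
Offset 7: leading byte 0xE2 = 11100010 → 3-byte char #4 = E2 86 A8.
Offset 10: leading byte 0xF4 = 11110100 → 4-byte char #5 = F4 86 A3 9A.
Offset 14: leading byte 0xE2 = 11100010 → 3-byte char #6 = E2 88 A4.
Offset 17: leading byte 0xF2 = 11110010 → 4-byte char #7 = F2 AA 87 8B.
Leading byte 0xF2 = 11110010 matches 11110xxx → 4-byte sequence.
Byte 1: 0xF2 = 11110010, payload 010 (3 bits).
Byte 2: 0xAA = 10101010 (10xxxxxx ✓), payload 101010.
Byte 3: 0x87 = 10000111 (10xxxxxx ✓), payload 000111.
Byte 4: 0x8B = 10001011 (10xxxxxx ✓), payload 001011.
Concatenate: 010101010000111001011 = 0xAA1CB (21 bits → U+AA1CB).

U+AA1CB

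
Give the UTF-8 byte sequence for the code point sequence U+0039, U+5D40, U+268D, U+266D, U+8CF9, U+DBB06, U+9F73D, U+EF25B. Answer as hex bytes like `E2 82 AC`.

39 E5 B5 80 E2 9A 8D E2 99 AD E8 B3 B9 F3 9B AC 86 F2 9F 9C BD F3 AF 89 9B

U+0039: 1-byte form → 39.
U+5D40: 3-byte form → E5 B5 80.
U+268D: 3-byte form → E2 9A 8D.
U+266D: 3-byte form → E2 99 AD.
U+8CF9: 3-byte form → E8 B3 B9.
U+DBB06: 4-byte form → F3 9B AC 86.
U+9F73D: 4-byte form → F2 9F 9C BD.
U+EF25B: 4-byte form → F3 AF 89 9B.
Concatenated (25 bytes): 39 E5 B5 80 E2 9A 8D E2 99 AD E8 B3 B9 F3 9B AC 86 F2 9F 9C BD F3 AF 89 9B.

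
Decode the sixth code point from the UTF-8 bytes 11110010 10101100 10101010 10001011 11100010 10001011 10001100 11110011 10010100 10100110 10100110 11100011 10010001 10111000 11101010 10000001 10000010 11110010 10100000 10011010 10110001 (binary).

U+A06B1

Offset 0: leading byte 0xF2 = 11110010 → 4-byte char #1 = F2 AC AA 8B.
Offset 4: leading byte 0xE2 = 11100010 → 3-byte char #2 = E2 8B 8C.
Offset 7: leading byte 0xF3 = 11110011 → 4-byte char #3 = F3 94 A6 A6.
Offset 11: leading byte 0xE3 = 11100011 → 3-byte char #4 = E3 91 B8.
Offset 14: leading byte 0xEA = 11101010 → 3-byte char #5 = EA 81 82.
Offset 17: leading byte 0xF2 = 11110010 → 4-byte char #6 = F2 A0 9A B1.
Leading byte 0xF2 = 11110010 matches 11110xxx → 4-byte sequence.
Byte 1: 0xF2 = 11110010, payload 010 (3 bits).
Byte 2: 0xA0 = 10100000 (10xxxxxx ✓), payload 100000.
Byte 3: 0x9A = 10011010 (10xxxxxx ✓), payload 011010.
Byte 4: 0xB1 = 10110001 (10xxxxxx ✓), payload 110001.
Concatenate: 010100000011010110001 = 0xA06B1 (21 bits → U+A06B1).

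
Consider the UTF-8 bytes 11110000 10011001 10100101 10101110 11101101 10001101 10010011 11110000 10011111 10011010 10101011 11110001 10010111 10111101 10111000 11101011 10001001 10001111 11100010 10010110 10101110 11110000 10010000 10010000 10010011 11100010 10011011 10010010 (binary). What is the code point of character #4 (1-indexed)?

U+57F78

Offset 0: leading byte 0xF0 = 11110000 → 4-byte char #1 = F0 99 A5 AE.
Offset 4: leading byte 0xED = 11101101 → 3-byte char #2 = ED 8D 93.
Offset 7: leading byte 0xF0 = 11110000 → 4-byte char #3 = F0 9F 9A AB.
Offset 11: leading byte 0xF1 = 11110001 → 4-byte char #4 = F1 97 BD B8.
Leading byte 0xF1 = 11110001 matches 11110xxx → 4-byte sequence.
Byte 1: 0xF1 = 11110001, payload 001 (3 bits).
Byte 2: 0x97 = 10010111 (10xxxxxx ✓), payload 010111.
Byte 3: 0xBD = 10111101 (10xxxxxx ✓), payload 111101.
Byte 4: 0xB8 = 10111000 (10xxxxxx ✓), payload 111000.
Concatenate: 001010111111101111000 = 0x57F78 (21 bits → U+57F78).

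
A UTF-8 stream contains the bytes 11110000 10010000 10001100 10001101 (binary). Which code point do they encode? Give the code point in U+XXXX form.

Leading byte 0xF0 = 11110000 matches 11110xxx → 4-byte sequence.
Byte 1: 0xF0 = 11110000, payload 000 (3 bits).
Byte 2: 0x90 = 10010000 (10xxxxxx ✓), payload 010000.
Byte 3: 0x8C = 10001100 (10xxxxxx ✓), payload 001100.
Byte 4: 0x8D = 10001101 (10xxxxxx ✓), payload 001101.
Concatenate: 000010000001100001101 = 0x1030D (21 bits → U+1030D).

U+1030D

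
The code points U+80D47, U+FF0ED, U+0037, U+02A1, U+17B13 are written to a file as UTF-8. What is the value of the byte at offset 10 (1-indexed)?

1-indexed offset 10 is 0-indexed offset 9.
U+80D47 → 4-byte form F2 80 B5 87 at offsets 0–3.
U+FF0ED → 4-byte form F3 BF 83 AD at offsets 4–7.
U+0037 → 1-byte form 37 at offsets 8–8.
U+02A1 → 2-byte form CA A1 at offsets 9–10.
Offset 9 falls in char 4's range; it's byte 1 of CA A1 = 0xCA.

0xCA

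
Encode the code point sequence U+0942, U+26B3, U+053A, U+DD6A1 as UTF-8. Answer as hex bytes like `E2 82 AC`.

E0 A5 82 E2 9A B3 D4 BA F3 9D 9A A1

U+0942: 3-byte form → E0 A5 82.
U+26B3: 3-byte form → E2 9A B3.
U+053A: 2-byte form → D4 BA.
U+DD6A1: 4-byte form → F3 9D 9A A1.
Concatenated (12 bytes): E0 A5 82 E2 9A B3 D4 BA F3 9D 9A A1.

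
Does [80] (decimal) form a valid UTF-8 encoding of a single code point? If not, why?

valid

Leading byte 0x50 = 01010000 → 1-byte form.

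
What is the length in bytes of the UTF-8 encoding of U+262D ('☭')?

3

U+262D = 0x262D. UTF-8 uses 1 byte below 0x80, 2 below 0x800, 3 below 0x10000, 4 up to 0x10FFFF. 0x262D is in U+0800–U+FFFF → 3 bytes.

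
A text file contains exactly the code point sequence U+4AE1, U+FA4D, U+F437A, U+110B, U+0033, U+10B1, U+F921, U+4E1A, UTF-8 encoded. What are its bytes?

E4 AB A1 EF A9 8D F3 B4 8D BA E1 84 8B 33 E1 82 B1 EF A4 A1 E4 B8 9A

U+4AE1: 3-byte form → E4 AB A1.
U+FA4D: 3-byte form → EF A9 8D.
U+F437A: 4-byte form → F3 B4 8D BA.
U+110B: 3-byte form → E1 84 8B.
U+0033: 1-byte form → 33.
U+10B1: 3-byte form → E1 82 B1.
U+F921: 3-byte form → EF A4 A1.
U+4E1A: 3-byte form → E4 B8 9A.
Concatenated (23 bytes): E4 AB A1 EF A9 8D F3 B4 8D BA E1 84 8B 33 E1 82 B1 EF A4 A1 E4 B8 9A.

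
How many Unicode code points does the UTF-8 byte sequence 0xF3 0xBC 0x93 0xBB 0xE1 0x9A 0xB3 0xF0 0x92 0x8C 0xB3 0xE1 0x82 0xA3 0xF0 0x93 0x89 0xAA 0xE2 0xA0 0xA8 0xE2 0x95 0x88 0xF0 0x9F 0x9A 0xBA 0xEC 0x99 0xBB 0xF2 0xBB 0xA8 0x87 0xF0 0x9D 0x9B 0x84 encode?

11

Byte at offset 0: 0xF3 = 11110011 → 4-byte char (#1). Advance 4.
Byte at offset 4: 0xE1 = 11100001 → 3-byte char (#2). Advance 3.
Byte at offset 7: 0xF0 = 11110000 → 4-byte char (#3). Advance 4.
Byte at offset 11: 0xE1 = 11100001 → 3-byte char (#4). Advance 3.
Byte at offset 14: 0xF0 = 11110000 → 4-byte char (#5). Advance 4.
Byte at offset 18: 0xE2 = 11100010 → 3-byte char (#6). Advance 3.
Byte at offset 21: 0xE2 = 11100010 → 3-byte char (#7). Advance 3.
Byte at offset 24: 0xF0 = 11110000 → 4-byte char (#8). Advance 4.
Byte at offset 28: 0xEC = 11101100 → 3-byte char (#9). Advance 3.
Byte at offset 31: 0xF2 = 11110010 → 4-byte char (#10). Advance 4.
Byte at offset 35: 0xF0 = 11110000 → 4-byte char (#11). Advance 4.
Reached end at offset 39 after 11 code points.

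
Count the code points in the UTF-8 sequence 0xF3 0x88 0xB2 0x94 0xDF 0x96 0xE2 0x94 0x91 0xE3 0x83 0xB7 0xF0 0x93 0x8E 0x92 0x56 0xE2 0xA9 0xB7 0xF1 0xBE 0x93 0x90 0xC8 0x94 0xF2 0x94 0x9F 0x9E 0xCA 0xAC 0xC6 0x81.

Byte at offset 0: 0xF3 = 11110011 → 4-byte char (#1). Advance 4.
Byte at offset 4: 0xDF = 11011111 → 2-byte char (#2). Advance 2.
Byte at offset 6: 0xE2 = 11100010 → 3-byte char (#3). Advance 3.
Byte at offset 9: 0xE3 = 11100011 → 3-byte char (#4). Advance 3.
Byte at offset 12: 0xF0 = 11110000 → 4-byte char (#5). Advance 4.
Byte at offset 16: 0x56 = 01010110 → 1-byte char (#6). Advance 1.
Byte at offset 17: 0xE2 = 11100010 → 3-byte char (#7). Advance 3.
Byte at offset 20: 0xF1 = 11110001 → 4-byte char (#8). Advance 4.
Byte at offset 24: 0xC8 = 11001000 → 2-byte char (#9). Advance 2.
Byte at offset 26: 0xF2 = 11110010 → 4-byte char (#10). Advance 4.
Byte at offset 30: 0xCA = 11001010 → 2-byte char (#11). Advance 2.
Byte at offset 32: 0xC6 = 11000110 → 2-byte char (#12). Advance 2.
Reached end at offset 34 after 12 code points.

12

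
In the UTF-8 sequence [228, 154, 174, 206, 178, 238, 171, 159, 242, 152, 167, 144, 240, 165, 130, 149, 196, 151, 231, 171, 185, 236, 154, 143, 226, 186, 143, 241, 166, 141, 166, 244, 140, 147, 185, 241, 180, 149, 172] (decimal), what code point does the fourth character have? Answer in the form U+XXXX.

Offset 0: leading byte 0xE4 = 11100100 → 3-byte char #1 = E4 9A AE.
Offset 3: leading byte 0xCE = 11001110 → 2-byte char #2 = CE B2.
Offset 5: leading byte 0xEE = 11101110 → 3-byte char #3 = EE AB 9F.
Offset 8: leading byte 0xF2 = 11110010 → 4-byte char #4 = F2 98 A7 90.
Leading byte 0xF2 = 11110010 matches 11110xxx → 4-byte sequence.
Byte 1: 0xF2 = 11110010, payload 010 (3 bits).
Byte 2: 0x98 = 10011000 (10xxxxxx ✓), payload 011000.
Byte 3: 0xA7 = 10100111 (10xxxxxx ✓), payload 100111.
Byte 4: 0x90 = 10010000 (10xxxxxx ✓), payload 010000.
Concatenate: 010011000100111010000 = 0x989D0 (21 bits → U+989D0).

U+989D0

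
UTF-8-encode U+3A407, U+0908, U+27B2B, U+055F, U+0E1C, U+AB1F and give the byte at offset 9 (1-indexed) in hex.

1-indexed offset 9 is 0-indexed offset 8.
U+3A407 → 4-byte form F0 BA 90 87 at offsets 0–3.
U+0908 → 3-byte form E0 A4 88 at offsets 4–6.
U+27B2B → 4-byte form F0 A7 AC AB at offsets 7–10.
Offset 8 falls in char 3's range; it's byte 2 of F0 A7 AC AB = 0xA7.

0xA7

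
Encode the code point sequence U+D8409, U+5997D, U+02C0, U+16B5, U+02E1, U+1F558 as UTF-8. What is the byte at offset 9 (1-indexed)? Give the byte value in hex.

1-indexed offset 9 is 0-indexed offset 8.
U+D8409 → 4-byte form F3 98 90 89 at offsets 0–3.
U+5997D → 4-byte form F1 99 A5 BD at offsets 4–7.
U+02C0 → 2-byte form CB 80 at offsets 8–9.
Offset 8 falls in char 3's range; it's byte 1 of CB 80 = 0xCB.

0xCB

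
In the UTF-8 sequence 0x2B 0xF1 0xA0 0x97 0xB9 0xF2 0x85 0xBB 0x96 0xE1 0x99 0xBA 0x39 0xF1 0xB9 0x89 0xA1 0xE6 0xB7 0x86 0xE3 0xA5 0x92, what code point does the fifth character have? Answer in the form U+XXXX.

Offset 0: leading byte 0x2B = 00101011 → 1-byte char #1 = 2B.
Offset 1: leading byte 0xF1 = 11110001 → 4-byte char #2 = F1 A0 97 B9.
Offset 5: leading byte 0xF2 = 11110010 → 4-byte char #3 = F2 85 BB 96.
Offset 9: leading byte 0xE1 = 11100001 → 3-byte char #4 = E1 99 BA.
Offset 12: leading byte 0x39 = 00111001 → 1-byte char #5 = 39.
Leading byte 0x39 = 00111001 matches 0xxxxxxx → 1-byte sequence.
Byte 1: 0x39 = 00111001, payload 0111001 (7 bits).
Concatenate: 0111001 = 0x39 (7 bits → U+0039).

U+0039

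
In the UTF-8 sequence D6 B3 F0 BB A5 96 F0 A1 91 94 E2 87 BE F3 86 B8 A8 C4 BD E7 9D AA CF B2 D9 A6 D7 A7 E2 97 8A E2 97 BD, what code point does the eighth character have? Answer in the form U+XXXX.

U+03F2

Offset 0: leading byte 0xD6 = 11010110 → 2-byte char #1 = D6 B3.
Offset 2: leading byte 0xF0 = 11110000 → 4-byte char #2 = F0 BB A5 96.
Offset 6: leading byte 0xF0 = 11110000 → 4-byte char #3 = F0 A1 91 94.
Offset 10: leading byte 0xE2 = 11100010 → 3-byte char #4 = E2 87 BE.
Offset 13: leading byte 0xF3 = 11110011 → 4-byte char #5 = F3 86 B8 A8.
Offset 17: leading byte 0xC4 = 11000100 → 2-byte char #6 = C4 BD.
Offset 19: leading byte 0xE7 = 11100111 → 3-byte char #7 = E7 9D AA.
Offset 22: leading byte 0xCF = 11001111 → 2-byte char #8 = CF B2.
Leading byte 0xCF = 11001111 matches 110xxxxx → 2-byte sequence.
Byte 1: 0xCF = 11001111, payload 01111 (5 bits).
Byte 2: 0xB2 = 10110010 (10xxxxxx ✓), payload 110010.
Concatenate: 01111110010 = 0x3F2 (11 bits → U+03F2).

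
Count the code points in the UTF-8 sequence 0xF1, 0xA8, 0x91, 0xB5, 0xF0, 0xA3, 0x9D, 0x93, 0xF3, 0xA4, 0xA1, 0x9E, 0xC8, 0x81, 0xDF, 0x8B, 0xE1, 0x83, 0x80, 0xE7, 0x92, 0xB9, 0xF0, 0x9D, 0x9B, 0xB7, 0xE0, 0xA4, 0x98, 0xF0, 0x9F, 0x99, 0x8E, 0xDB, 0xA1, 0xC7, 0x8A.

12

Byte at offset 0: 0xF1 = 11110001 → 4-byte char (#1). Advance 4.
Byte at offset 4: 0xF0 = 11110000 → 4-byte char (#2). Advance 4.
Byte at offset 8: 0xF3 = 11110011 → 4-byte char (#3). Advance 4.
Byte at offset 12: 0xC8 = 11001000 → 2-byte char (#4). Advance 2.
Byte at offset 14: 0xDF = 11011111 → 2-byte char (#5). Advance 2.
Byte at offset 16: 0xE1 = 11100001 → 3-byte char (#6). Advance 3.
Byte at offset 19: 0xE7 = 11100111 → 3-byte char (#7). Advance 3.
Byte at offset 22: 0xF0 = 11110000 → 4-byte char (#8). Advance 4.
Byte at offset 26: 0xE0 = 11100000 → 3-byte char (#9). Advance 3.
Byte at offset 29: 0xF0 = 11110000 → 4-byte char (#10). Advance 4.
Byte at offset 33: 0xDB = 11011011 → 2-byte char (#11). Advance 2.
Byte at offset 35: 0xC7 = 11000111 → 2-byte char (#12). Advance 2.
Reached end at offset 37 after 12 code points.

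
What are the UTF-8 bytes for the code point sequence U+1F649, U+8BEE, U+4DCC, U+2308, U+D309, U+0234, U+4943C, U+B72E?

F0 9F 99 89 E8 AF AE E4 B7 8C E2 8C 88 ED 8C 89 C8 B4 F1 89 90 BC EB 9C AE

U+1F649: 4-byte form → F0 9F 99 89.
U+8BEE: 3-byte form → E8 AF AE.
U+4DCC: 3-byte form → E4 B7 8C.
U+2308: 3-byte form → E2 8C 88.
U+D309: 3-byte form → ED 8C 89.
U+0234: 2-byte form → C8 B4.
U+4943C: 4-byte form → F1 89 90 BC.
U+B72E: 3-byte form → EB 9C AE.
Concatenated (25 bytes): F0 9F 99 89 E8 AF AE E4 B7 8C E2 8C 88 ED 8C 89 C8 B4 F1 89 90 BC EB 9C AE.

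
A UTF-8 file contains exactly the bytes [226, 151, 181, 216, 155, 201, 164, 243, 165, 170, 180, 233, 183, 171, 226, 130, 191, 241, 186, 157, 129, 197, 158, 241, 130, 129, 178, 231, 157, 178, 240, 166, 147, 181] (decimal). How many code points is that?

11

Byte at offset 0: 0xE2 = 11100010 → 3-byte char (#1). Advance 3.
Byte at offset 3: 0xD8 = 11011000 → 2-byte char (#2). Advance 2.
Byte at offset 5: 0xC9 = 11001001 → 2-byte char (#3). Advance 2.
Byte at offset 7: 0xF3 = 11110011 → 4-byte char (#4). Advance 4.
Byte at offset 11: 0xE9 = 11101001 → 3-byte char (#5). Advance 3.
Byte at offset 14: 0xE2 = 11100010 → 3-byte char (#6). Advance 3.
Byte at offset 17: 0xF1 = 11110001 → 4-byte char (#7). Advance 4.
Byte at offset 21: 0xC5 = 11000101 → 2-byte char (#8). Advance 2.
Byte at offset 23: 0xF1 = 11110001 → 4-byte char (#9). Advance 4.
Byte at offset 27: 0xE7 = 11100111 → 3-byte char (#10). Advance 3.
Byte at offset 30: 0xF0 = 11110000 → 4-byte char (#11). Advance 4.
Reached end at offset 34 after 11 code points.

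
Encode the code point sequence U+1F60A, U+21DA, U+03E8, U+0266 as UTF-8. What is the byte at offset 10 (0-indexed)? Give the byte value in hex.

U+1F60A → 4-byte form F0 9F 98 8A at offsets 0–3.
U+21DA → 3-byte form E2 87 9A at offsets 4–6.
U+03E8 → 2-byte form CF A8 at offsets 7–8.
U+0266 → 2-byte form C9 A6 at offsets 9–10.
Offset 10 falls in char 4's range; it's byte 2 of C9 A6 = 0xA6.

0xA6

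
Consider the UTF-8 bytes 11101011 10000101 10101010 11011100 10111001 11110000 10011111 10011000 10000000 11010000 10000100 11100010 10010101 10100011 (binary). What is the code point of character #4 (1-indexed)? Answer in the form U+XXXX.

Offset 0: leading byte 0xEB = 11101011 → 3-byte char #1 = EB 85 AA.
Offset 3: leading byte 0xDC = 11011100 → 2-byte char #2 = DC B9.
Offset 5: leading byte 0xF0 = 11110000 → 4-byte char #3 = F0 9F 98 80.
Offset 9: leading byte 0xD0 = 11010000 → 2-byte char #4 = D0 84.
Leading byte 0xD0 = 11010000 matches 110xxxxx → 2-byte sequence.
Byte 1: 0xD0 = 11010000, payload 10000 (5 bits).
Byte 2: 0x84 = 10000100 (10xxxxxx ✓), payload 000100.
Concatenate: 10000000100 = 0x404 (11 bits → U+0404).

U+0404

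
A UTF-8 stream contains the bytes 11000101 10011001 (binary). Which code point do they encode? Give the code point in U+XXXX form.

Leading byte 0xC5 = 11000101 matches 110xxxxx → 2-byte sequence.
Byte 1: 0xC5 = 11000101, payload 00101 (5 bits).
Byte 2: 0x99 = 10011001 (10xxxxxx ✓), payload 011001.
Concatenate: 00101011001 = 0x159 (11 bits → U+0159).

U+0159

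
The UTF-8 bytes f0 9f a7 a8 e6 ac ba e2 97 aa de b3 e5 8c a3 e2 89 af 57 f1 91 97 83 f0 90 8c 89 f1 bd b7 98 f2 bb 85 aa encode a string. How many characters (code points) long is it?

Byte at offset 0: 0xF0 = 11110000 → 4-byte char (#1). Advance 4.
Byte at offset 4: 0xE6 = 11100110 → 3-byte char (#2). Advance 3.
Byte at offset 7: 0xE2 = 11100010 → 3-byte char (#3). Advance 3.
Byte at offset 10: 0xDE = 11011110 → 2-byte char (#4). Advance 2.
Byte at offset 12: 0xE5 = 11100101 → 3-byte char (#5). Advance 3.
Byte at offset 15: 0xE2 = 11100010 → 3-byte char (#6). Advance 3.
Byte at offset 18: 0x57 = 01010111 → 1-byte char (#7). Advance 1.
Byte at offset 19: 0xF1 = 11110001 → 4-byte char (#8). Advance 4.
Byte at offset 23: 0xF0 = 11110000 → 4-byte char (#9). Advance 4.
Byte at offset 27: 0xF1 = 11110001 → 4-byte char (#10). Advance 4.
Byte at offset 31: 0xF2 = 11110010 → 4-byte char (#11). Advance 4.
Reached end at offset 35 after 11 code points.

11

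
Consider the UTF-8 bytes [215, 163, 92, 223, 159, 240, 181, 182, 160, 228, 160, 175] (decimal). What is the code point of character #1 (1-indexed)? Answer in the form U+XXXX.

U+05E3

Offset 0: leading byte 0xD7 = 11010111 → 2-byte char #1 = D7 A3.
Leading byte 0xD7 = 11010111 matches 110xxxxx → 2-byte sequence.
Byte 1: 0xD7 = 11010111, payload 10111 (5 bits).
Byte 2: 0xA3 = 10100011 (10xxxxxx ✓), payload 100011.
Concatenate: 10111100011 = 0x5E3 (11 bits → U+05E3).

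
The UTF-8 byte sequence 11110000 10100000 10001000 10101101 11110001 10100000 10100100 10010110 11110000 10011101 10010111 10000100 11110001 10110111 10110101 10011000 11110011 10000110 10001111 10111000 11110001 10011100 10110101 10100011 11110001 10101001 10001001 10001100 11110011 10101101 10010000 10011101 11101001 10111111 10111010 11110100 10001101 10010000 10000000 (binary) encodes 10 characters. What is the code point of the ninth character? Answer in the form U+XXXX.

Offset 0: leading byte 0xF0 = 11110000 → 4-byte char #1 = F0 A0 88 AD.
Offset 4: leading byte 0xF1 = 11110001 → 4-byte char #2 = F1 A0 A4 96.
Offset 8: leading byte 0xF0 = 11110000 → 4-byte char #3 = F0 9D 97 84.
Offset 12: leading byte 0xF1 = 11110001 → 4-byte char #4 = F1 B7 B5 98.
Offset 16: leading byte 0xF3 = 11110011 → 4-byte char #5 = F3 86 8F B8.
Offset 20: leading byte 0xF1 = 11110001 → 4-byte char #6 = F1 9C B5 A3.
Offset 24: leading byte 0xF1 = 11110001 → 4-byte char #7 = F1 A9 89 8C.
Offset 28: leading byte 0xF3 = 11110011 → 4-byte char #8 = F3 AD 90 9D.
Offset 32: leading byte 0xE9 = 11101001 → 3-byte char #9 = E9 BF BA.
Leading byte 0xE9 = 11101001 matches 1110xxxx → 3-byte sequence.
Byte 1: 0xE9 = 11101001, payload 1001 (4 bits).
Byte 2: 0xBF = 10111111 (10xxxxxx ✓), payload 111111.
Byte 3: 0xBA = 10111010 (10xxxxxx ✓), payload 111010.
Concatenate: 1001111111111010 = 0x9FFA (16 bits → U+9FFA).

U+9FFA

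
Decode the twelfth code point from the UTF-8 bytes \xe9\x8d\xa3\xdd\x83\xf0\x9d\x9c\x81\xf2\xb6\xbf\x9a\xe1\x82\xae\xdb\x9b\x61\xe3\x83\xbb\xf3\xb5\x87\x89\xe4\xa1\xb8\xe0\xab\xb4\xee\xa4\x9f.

U+E91F

Offset 0: leading byte 0xE9 = 11101001 → 3-byte char #1 = E9 8D A3.
Offset 3: leading byte 0xDD = 11011101 → 2-byte char #2 = DD 83.
Offset 5: leading byte 0xF0 = 11110000 → 4-byte char #3 = F0 9D 9C 81.
Offset 9: leading byte 0xF2 = 11110010 → 4-byte char #4 = F2 B6 BF 9A.
Offset 13: leading byte 0xE1 = 11100001 → 3-byte char #5 = E1 82 AE.
Offset 16: leading byte 0xDB = 11011011 → 2-byte char #6 = DB 9B.
Offset 18: leading byte 0x61 = 01100001 → 1-byte char #7 = 61.
Offset 19: leading byte 0xE3 = 11100011 → 3-byte char #8 = E3 83 BB.
Offset 22: leading byte 0xF3 = 11110011 → 4-byte char #9 = F3 B5 87 89.
Offset 26: leading byte 0xE4 = 11100100 → 3-byte char #10 = E4 A1 B8.
Offset 29: leading byte 0xE0 = 11100000 → 3-byte char #11 = E0 AB B4.
Offset 32: leading byte 0xEE = 11101110 → 3-byte char #12 = EE A4 9F.
Leading byte 0xEE = 11101110 matches 1110xxxx → 3-byte sequence.
Byte 1: 0xEE = 11101110, payload 1110 (4 bits).
Byte 2: 0xA4 = 10100100 (10xxxxxx ✓), payload 100100.
Byte 3: 0x9F = 10011111 (10xxxxxx ✓), payload 011111.
Concatenate: 1110100100011111 = 0xE91F (16 bits → U+E91F).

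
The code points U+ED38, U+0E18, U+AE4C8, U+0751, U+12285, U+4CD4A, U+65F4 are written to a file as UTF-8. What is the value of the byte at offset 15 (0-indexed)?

0x85

U+ED38 → 3-byte form EE B4 B8 at offsets 0–2.
U+0E18 → 3-byte form E0 B8 98 at offsets 3–5.
U+AE4C8 → 4-byte form F2 AE 93 88 at offsets 6–9.
U+0751 → 2-byte form DD 91 at offsets 10–11.
U+12285 → 4-byte form F0 92 8A 85 at offsets 12–15.
Offset 15 falls in char 5's range; it's byte 4 of F0 92 8A 85 = 0x85.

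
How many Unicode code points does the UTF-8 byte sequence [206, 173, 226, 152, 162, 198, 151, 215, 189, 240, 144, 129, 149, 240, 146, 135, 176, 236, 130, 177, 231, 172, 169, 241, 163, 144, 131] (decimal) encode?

9

Byte at offset 0: 0xCE = 11001110 → 2-byte char (#1). Advance 2.
Byte at offset 2: 0xE2 = 11100010 → 3-byte char (#2). Advance 3.
Byte at offset 5: 0xC6 = 11000110 → 2-byte char (#3). Advance 2.
Byte at offset 7: 0xD7 = 11010111 → 2-byte char (#4). Advance 2.
Byte at offset 9: 0xF0 = 11110000 → 4-byte char (#5). Advance 4.
Byte at offset 13: 0xF0 = 11110000 → 4-byte char (#6). Advance 4.
Byte at offset 17: 0xEC = 11101100 → 3-byte char (#7). Advance 3.
Byte at offset 20: 0xE7 = 11100111 → 3-byte char (#8). Advance 3.
Byte at offset 23: 0xF1 = 11110001 → 4-byte char (#9). Advance 4.
Reached end at offset 27 after 9 code points.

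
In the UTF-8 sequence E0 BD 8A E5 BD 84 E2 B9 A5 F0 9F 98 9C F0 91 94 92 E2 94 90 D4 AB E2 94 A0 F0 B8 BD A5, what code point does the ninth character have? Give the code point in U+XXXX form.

U+38F65

Offset 0: leading byte 0xE0 = 11100000 → 3-byte char #1 = E0 BD 8A.
Offset 3: leading byte 0xE5 = 11100101 → 3-byte char #2 = E5 BD 84.
Offset 6: leading byte 0xE2 = 11100010 → 3-byte char #3 = E2 B9 A5.
Offset 9: leading byte 0xF0 = 11110000 → 4-byte char #4 = F0 9F 98 9C.
Offset 13: leading byte 0xF0 = 11110000 → 4-byte char #5 = F0 91 94 92.
Offset 17: leading byte 0xE2 = 11100010 → 3-byte char #6 = E2 94 90.
Offset 20: leading byte 0xD4 = 11010100 → 2-byte char #7 = D4 AB.
Offset 22: leading byte 0xE2 = 11100010 → 3-byte char #8 = E2 94 A0.
Offset 25: leading byte 0xF0 = 11110000 → 4-byte char #9 = F0 B8 BD A5.
Leading byte 0xF0 = 11110000 matches 11110xxx → 4-byte sequence.
Byte 1: 0xF0 = 11110000, payload 000 (3 bits).
Byte 2: 0xB8 = 10111000 (10xxxxxx ✓), payload 111000.
Byte 3: 0xBD = 10111101 (10xxxxxx ✓), payload 111101.
Byte 4: 0xA5 = 10100101 (10xxxxxx ✓), payload 100101.
Concatenate: 000111000111101100101 = 0x38F65 (21 bits → U+38F65).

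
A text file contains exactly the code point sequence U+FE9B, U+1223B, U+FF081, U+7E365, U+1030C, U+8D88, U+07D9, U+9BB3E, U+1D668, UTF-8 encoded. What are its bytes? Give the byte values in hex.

U+FE9B: 3-byte form → EF BA 9B.
U+1223B: 4-byte form → F0 92 88 BB.
U+FF081: 4-byte form → F3 BF 82 81.
U+7E365: 4-byte form → F1 BE 8D A5.
U+1030C: 4-byte form → F0 90 8C 8C.
U+8D88: 3-byte form → E8 B6 88.
U+07D9: 2-byte form → DF 99.
U+9BB3E: 4-byte form → F2 9B AC BE.
U+1D668: 4-byte form → F0 9D 99 A8.
Concatenated (32 bytes): EF BA 9B F0 92 88 BB F3 BF 82 81 F1 BE 8D A5 F0 90 8C 8C E8 B6 88 DF 99 F2 9B AC BE F0 9D 99 A8.

EF BA 9B F0 92 88 BB F3 BF 82 81 F1 BE 8D A5 F0 90 8C 8C E8 B6 88 DF 99 F2 9B AC BE F0 9D 99 A8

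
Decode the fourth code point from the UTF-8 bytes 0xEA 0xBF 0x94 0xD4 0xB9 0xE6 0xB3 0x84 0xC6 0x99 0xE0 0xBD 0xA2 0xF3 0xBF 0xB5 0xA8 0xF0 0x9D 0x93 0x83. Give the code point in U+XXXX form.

Offset 0: leading byte 0xEA = 11101010 → 3-byte char #1 = EA BF 94.
Offset 3: leading byte 0xD4 = 11010100 → 2-byte char #2 = D4 B9.
Offset 5: leading byte 0xE6 = 11100110 → 3-byte char #3 = E6 B3 84.
Offset 8: leading byte 0xC6 = 11000110 → 2-byte char #4 = C6 99.
Leading byte 0xC6 = 11000110 matches 110xxxxx → 2-byte sequence.
Byte 1: 0xC6 = 11000110, payload 00110 (5 bits).
Byte 2: 0x99 = 10011001 (10xxxxxx ✓), payload 011001.
Concatenate: 00110011001 = 0x199 (11 bits → U+0199).

U+0199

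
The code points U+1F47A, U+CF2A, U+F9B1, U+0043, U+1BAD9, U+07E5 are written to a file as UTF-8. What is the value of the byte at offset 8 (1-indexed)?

0xEF

1-indexed offset 8 is 0-indexed offset 7.
U+1F47A → 4-byte form F0 9F 91 BA at offsets 0–3.
U+CF2A → 3-byte form EC BC AA at offsets 4–6.
U+F9B1 → 3-byte form EF A6 B1 at offsets 7–9.
Offset 7 falls in char 3's range; it's byte 1 of EF A6 B1 = 0xEF.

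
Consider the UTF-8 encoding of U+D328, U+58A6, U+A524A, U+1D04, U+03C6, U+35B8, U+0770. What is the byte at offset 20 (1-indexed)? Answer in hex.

0xB0

1-indexed offset 20 is 0-indexed offset 19.
U+D328 → 3-byte form ED 8C A8 at offsets 0–2.
U+58A6 → 3-byte form E5 A2 A6 at offsets 3–5.
U+A524A → 4-byte form F2 A5 89 8A at offsets 6–9.
U+1D04 → 3-byte form E1 B4 84 at offsets 10–12.
U+03C6 → 2-byte form CF 86 at offsets 13–14.
U+35B8 → 3-byte form E3 96 B8 at offsets 15–17.
U+0770 → 2-byte form DD B0 at offsets 18–19.
Offset 19 falls in char 7's range; it's byte 2 of DD B0 = 0xB0.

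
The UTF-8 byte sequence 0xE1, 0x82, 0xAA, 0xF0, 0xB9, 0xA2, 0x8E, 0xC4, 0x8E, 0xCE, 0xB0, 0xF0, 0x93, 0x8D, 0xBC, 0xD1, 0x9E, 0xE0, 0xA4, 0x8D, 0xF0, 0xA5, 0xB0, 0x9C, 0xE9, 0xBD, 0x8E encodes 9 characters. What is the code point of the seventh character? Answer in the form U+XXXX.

Offset 0: leading byte 0xE1 = 11100001 → 3-byte char #1 = E1 82 AA.
Offset 3: leading byte 0xF0 = 11110000 → 4-byte char #2 = F0 B9 A2 8E.
Offset 7: leading byte 0xC4 = 11000100 → 2-byte char #3 = C4 8E.
Offset 9: leading byte 0xCE = 11001110 → 2-byte char #4 = CE B0.
Offset 11: leading byte 0xF0 = 11110000 → 4-byte char #5 = F0 93 8D BC.
Offset 15: leading byte 0xD1 = 11010001 → 2-byte char #6 = D1 9E.
Offset 17: leading byte 0xE0 = 11100000 → 3-byte char #7 = E0 A4 8D.
Leading byte 0xE0 = 11100000 matches 1110xxxx → 3-byte sequence.
Byte 1: 0xE0 = 11100000, payload 0000 (4 bits).
Byte 2: 0xA4 = 10100100 (10xxxxxx ✓), payload 100100.
Byte 3: 0x8D = 10001101 (10xxxxxx ✓), payload 001101.
Concatenate: 0000100100001101 = 0x90D (16 bits → U+090D).

U+090D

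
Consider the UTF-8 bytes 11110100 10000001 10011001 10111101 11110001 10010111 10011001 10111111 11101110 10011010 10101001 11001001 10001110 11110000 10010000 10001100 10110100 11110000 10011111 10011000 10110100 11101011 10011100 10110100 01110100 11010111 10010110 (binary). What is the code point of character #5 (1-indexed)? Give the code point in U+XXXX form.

Offset 0: leading byte 0xF4 = 11110100 → 4-byte char #1 = F4 81 99 BD.
Offset 4: leading byte 0xF1 = 11110001 → 4-byte char #2 = F1 97 99 BF.
Offset 8: leading byte 0xEE = 11101110 → 3-byte char #3 = EE 9A A9.
Offset 11: leading byte 0xC9 = 11001001 → 2-byte char #4 = C9 8E.
Offset 13: leading byte 0xF0 = 11110000 → 4-byte char #5 = F0 90 8C B4.
Leading byte 0xF0 = 11110000 matches 11110xxx → 4-byte sequence.
Byte 1: 0xF0 = 11110000, payload 000 (3 bits).
Byte 2: 0x90 = 10010000 (10xxxxxx ✓), payload 010000.
Byte 3: 0x8C = 10001100 (10xxxxxx ✓), payload 001100.
Byte 4: 0xB4 = 10110100 (10xxxxxx ✓), payload 110100.
Concatenate: 000010000001100110100 = 0x10334 (21 bits → U+10334).

U+10334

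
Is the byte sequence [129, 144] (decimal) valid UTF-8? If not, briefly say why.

invalid (continuation byte with no leading byte)

Byte 0x81 = 10000001 has the form 10xxxxxx — a continuation byte — but there is no preceding leading byte.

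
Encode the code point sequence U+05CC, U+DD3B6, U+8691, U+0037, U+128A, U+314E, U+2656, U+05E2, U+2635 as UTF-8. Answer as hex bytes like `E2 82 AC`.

U+05CC: 2-byte form → D7 8C.
U+DD3B6: 4-byte form → F3 9D 8E B6.
U+8691: 3-byte form → E8 9A 91.
U+0037: 1-byte form → 37.
U+128A: 3-byte form → E1 8A 8A.
U+314E: 3-byte form → E3 85 8E.
U+2656: 3-byte form → E2 99 96.
U+05E2: 2-byte form → D7 A2.
U+2635: 3-byte form → E2 98 B5.
Concatenated (24 bytes): D7 8C F3 9D 8E B6 E8 9A 91 37 E1 8A 8A E3 85 8E E2 99 96 D7 A2 E2 98 B5.

D7 8C F3 9D 8E B6 E8 9A 91 37 E1 8A 8A E3 85 8E E2 99 96 D7 A2 E2 98 B5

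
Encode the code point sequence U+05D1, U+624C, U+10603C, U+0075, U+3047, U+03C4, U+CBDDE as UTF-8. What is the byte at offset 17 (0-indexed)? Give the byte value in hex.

0xB7

U+05D1 → 2-byte form D7 91 at offsets 0–1.
U+624C → 3-byte form E6 89 8C at offsets 2–4.
U+10603C → 4-byte form F4 86 80 BC at offsets 5–8.
U+0075 → 1-byte form 75 at offsets 9–9.
U+3047 → 3-byte form E3 81 87 at offsets 10–12.
U+03C4 → 2-byte form CF 84 at offsets 13–14.
U+CBDDE → 4-byte form F3 8B B7 9E at offsets 15–18.
Offset 17 falls in char 7's range; it's byte 3 of F3 8B B7 9E = 0xB7.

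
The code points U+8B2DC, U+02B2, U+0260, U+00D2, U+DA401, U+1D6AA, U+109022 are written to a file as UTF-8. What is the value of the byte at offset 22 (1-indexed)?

1-indexed offset 22 is 0-indexed offset 21.
U+8B2DC → 4-byte form F2 8B 8B 9C at offsets 0–3.
U+02B2 → 2-byte form CA B2 at offsets 4–5.
U+0260 → 2-byte form C9 A0 at offsets 6–7.
U+00D2 → 2-byte form C3 92 at offsets 8–9.
U+DA401 → 4-byte form F3 9A 90 81 at offsets 10–13.
U+1D6AA → 4-byte form F0 9D 9A AA at offsets 14–17.
U+109022 → 4-byte form F4 89 80 A2 at offsets 18–21.
Offset 21 falls in char 7's range; it's byte 4 of F4 89 80 A2 = 0xA2.

0xA2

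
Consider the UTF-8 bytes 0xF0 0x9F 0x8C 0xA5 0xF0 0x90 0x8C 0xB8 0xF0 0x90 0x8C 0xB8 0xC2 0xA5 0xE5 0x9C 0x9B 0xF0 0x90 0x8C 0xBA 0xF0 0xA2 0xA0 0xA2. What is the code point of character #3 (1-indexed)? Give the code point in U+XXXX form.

Offset 0: leading byte 0xF0 = 11110000 → 4-byte char #1 = F0 9F 8C A5.
Offset 4: leading byte 0xF0 = 11110000 → 4-byte char #2 = F0 90 8C B8.
Offset 8: leading byte 0xF0 = 11110000 → 4-byte char #3 = F0 90 8C B8.
Leading byte 0xF0 = 11110000 matches 11110xxx → 4-byte sequence.
Byte 1: 0xF0 = 11110000, payload 000 (3 bits).
Byte 2: 0x90 = 10010000 (10xxxxxx ✓), payload 010000.
Byte 3: 0x8C = 10001100 (10xxxxxx ✓), payload 001100.
Byte 4: 0xB8 = 10111000 (10xxxxxx ✓), payload 111000.
Concatenate: 000010000001100111000 = 0x10338 (21 bits → U+10338).

U+10338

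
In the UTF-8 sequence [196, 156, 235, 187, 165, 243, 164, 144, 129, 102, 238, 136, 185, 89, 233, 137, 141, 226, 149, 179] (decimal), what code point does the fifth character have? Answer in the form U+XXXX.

U+E239

Offset 0: leading byte 0xC4 = 11000100 → 2-byte char #1 = C4 9C.
Offset 2: leading byte 0xEB = 11101011 → 3-byte char #2 = EB BB A5.
Offset 5: leading byte 0xF3 = 11110011 → 4-byte char #3 = F3 A4 90 81.
Offset 9: leading byte 0x66 = 01100110 → 1-byte char #4 = 66.
Offset 10: leading byte 0xEE = 11101110 → 3-byte char #5 = EE 88 B9.
Leading byte 0xEE = 11101110 matches 1110xxxx → 3-byte sequence.
Byte 1: 0xEE = 11101110, payload 1110 (4 bits).
Byte 2: 0x88 = 10001000 (10xxxxxx ✓), payload 001000.
Byte 3: 0xB9 = 10111001 (10xxxxxx ✓), payload 111001.
Concatenate: 1110001000111001 = 0xE239 (16 bits → U+E239).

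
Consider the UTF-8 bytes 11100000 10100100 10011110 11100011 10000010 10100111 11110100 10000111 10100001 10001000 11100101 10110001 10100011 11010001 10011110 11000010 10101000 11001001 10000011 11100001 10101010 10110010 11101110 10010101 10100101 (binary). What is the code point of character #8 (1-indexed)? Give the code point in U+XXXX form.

U+1AB2

Offset 0: leading byte 0xE0 = 11100000 → 3-byte char #1 = E0 A4 9E.
Offset 3: leading byte 0xE3 = 11100011 → 3-byte char #2 = E3 82 A7.
Offset 6: leading byte 0xF4 = 11110100 → 4-byte char #3 = F4 87 A1 88.
Offset 10: leading byte 0xE5 = 11100101 → 3-byte char #4 = E5 B1 A3.
Offset 13: leading byte 0xD1 = 11010001 → 2-byte char #5 = D1 9E.
Offset 15: leading byte 0xC2 = 11000010 → 2-byte char #6 = C2 A8.
Offset 17: leading byte 0xC9 = 11001001 → 2-byte char #7 = C9 83.
Offset 19: leading byte 0xE1 = 11100001 → 3-byte char #8 = E1 AA B2.
Leading byte 0xE1 = 11100001 matches 1110xxxx → 3-byte sequence.
Byte 1: 0xE1 = 11100001, payload 0001 (4 bits).
Byte 2: 0xAA = 10101010 (10xxxxxx ✓), payload 101010.
Byte 3: 0xB2 = 10110010 (10xxxxxx ✓), payload 110010.
Concatenate: 0001101010110010 = 0x1AB2 (16 bits → U+1AB2).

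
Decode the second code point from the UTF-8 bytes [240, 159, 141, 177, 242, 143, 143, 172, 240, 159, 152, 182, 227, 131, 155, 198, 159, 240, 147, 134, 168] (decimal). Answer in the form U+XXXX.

Offset 0: leading byte 0xF0 = 11110000 → 4-byte char #1 = F0 9F 8D B1.
Offset 4: leading byte 0xF2 = 11110010 → 4-byte char #2 = F2 8F 8F AC.
Leading byte 0xF2 = 11110010 matches 11110xxx → 4-byte sequence.
Byte 1: 0xF2 = 11110010, payload 010 (3 bits).
Byte 2: 0x8F = 10001111 (10xxxxxx ✓), payload 001111.
Byte 3: 0x8F = 10001111 (10xxxxxx ✓), payload 001111.
Byte 4: 0xAC = 10101100 (10xxxxxx ✓), payload 101100.
Concatenate: 010001111001111101100 = 0x8F3EC (21 bits → U+8F3EC).

U+8F3EC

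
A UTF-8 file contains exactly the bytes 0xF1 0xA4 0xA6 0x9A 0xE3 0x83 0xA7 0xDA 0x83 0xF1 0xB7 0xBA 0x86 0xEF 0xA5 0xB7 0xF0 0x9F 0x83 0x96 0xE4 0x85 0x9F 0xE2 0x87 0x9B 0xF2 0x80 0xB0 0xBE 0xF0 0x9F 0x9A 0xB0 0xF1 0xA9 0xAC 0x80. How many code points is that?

11

Byte at offset 0: 0xF1 = 11110001 → 4-byte char (#1). Advance 4.
Byte at offset 4: 0xE3 = 11100011 → 3-byte char (#2). Advance 3.
Byte at offset 7: 0xDA = 11011010 → 2-byte char (#3). Advance 2.
Byte at offset 9: 0xF1 = 11110001 → 4-byte char (#4). Advance 4.
Byte at offset 13: 0xEF = 11101111 → 3-byte char (#5). Advance 3.
Byte at offset 16: 0xF0 = 11110000 → 4-byte char (#6). Advance 4.
Byte at offset 20: 0xE4 = 11100100 → 3-byte char (#7). Advance 3.
Byte at offset 23: 0xE2 = 11100010 → 3-byte char (#8). Advance 3.
Byte at offset 26: 0xF2 = 11110010 → 4-byte char (#9). Advance 4.
Byte at offset 30: 0xF0 = 11110000 → 4-byte char (#10). Advance 4.
Byte at offset 34: 0xF1 = 11110001 → 4-byte char (#11). Advance 4.
Reached end at offset 38 after 11 code points.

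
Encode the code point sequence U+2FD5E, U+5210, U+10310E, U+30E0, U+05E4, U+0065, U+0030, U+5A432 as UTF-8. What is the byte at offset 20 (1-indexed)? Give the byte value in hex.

0x9A

1-indexed offset 20 is 0-indexed offset 19.
U+2FD5E → 4-byte form F0 AF B5 9E at offsets 0–3.
U+5210 → 3-byte form E5 88 90 at offsets 4–6.
U+10310E → 4-byte form F4 83 84 8E at offsets 7–10.
U+30E0 → 3-byte form E3 83 A0 at offsets 11–13.
U+05E4 → 2-byte form D7 A4 at offsets 14–15.
U+0065 → 1-byte form 65 at offsets 16–16.
U+0030 → 1-byte form 30 at offsets 17–17.
U+5A432 → 4-byte form F1 9A 90 B2 at offsets 18–21.
Offset 19 falls in char 8's range; it's byte 2 of F1 9A 90 B2 = 0x9A.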